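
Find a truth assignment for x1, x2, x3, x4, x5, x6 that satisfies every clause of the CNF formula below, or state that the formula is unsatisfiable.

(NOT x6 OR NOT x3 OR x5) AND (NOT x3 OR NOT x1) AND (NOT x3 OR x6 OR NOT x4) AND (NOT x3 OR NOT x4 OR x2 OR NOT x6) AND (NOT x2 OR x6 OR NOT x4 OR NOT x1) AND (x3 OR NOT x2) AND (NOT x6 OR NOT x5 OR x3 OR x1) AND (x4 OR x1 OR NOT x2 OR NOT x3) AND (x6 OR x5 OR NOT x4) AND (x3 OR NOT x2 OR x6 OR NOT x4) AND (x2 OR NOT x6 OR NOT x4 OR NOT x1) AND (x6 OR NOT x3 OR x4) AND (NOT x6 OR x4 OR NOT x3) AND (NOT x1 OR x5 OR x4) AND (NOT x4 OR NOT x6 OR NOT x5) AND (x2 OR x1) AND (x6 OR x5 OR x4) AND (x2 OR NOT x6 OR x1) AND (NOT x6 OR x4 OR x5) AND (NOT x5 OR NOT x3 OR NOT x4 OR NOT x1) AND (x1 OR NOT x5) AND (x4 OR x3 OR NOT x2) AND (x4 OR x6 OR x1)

x1 ↦ true, x2 ↦ false, x3 ↦ false, x4 ↦ false, x5 ↦ true, x6 ↦ false

Suppose x3 = false.
The clause (NOT x2) is unit, so x2 = false.
The clause (x1) is unit, so x1 = true.
Suppose x6 = false.
Suppose x5 = true.
No clause remains; x4 is free.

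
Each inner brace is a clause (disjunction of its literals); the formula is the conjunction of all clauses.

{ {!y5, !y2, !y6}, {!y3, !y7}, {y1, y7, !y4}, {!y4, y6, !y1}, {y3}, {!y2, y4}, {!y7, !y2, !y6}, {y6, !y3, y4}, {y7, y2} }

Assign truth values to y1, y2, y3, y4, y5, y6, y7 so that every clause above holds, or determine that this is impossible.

Unit clause (y3) forces y3 = true.
Unit clause (!y7) forces y7 = false.
Unit clause (y2) forces y2 = true.
Unit clause (y4) forces y4 = true.
Unit clause (y1) forces y1 = true.
Unit clause (y6) forces y6 = true.
Unit clause (!y5) forces y5 = false.
Every clause now holds.

y1: true; y2: true; y3: true; y4: true; y5: false; y6: true; y7: false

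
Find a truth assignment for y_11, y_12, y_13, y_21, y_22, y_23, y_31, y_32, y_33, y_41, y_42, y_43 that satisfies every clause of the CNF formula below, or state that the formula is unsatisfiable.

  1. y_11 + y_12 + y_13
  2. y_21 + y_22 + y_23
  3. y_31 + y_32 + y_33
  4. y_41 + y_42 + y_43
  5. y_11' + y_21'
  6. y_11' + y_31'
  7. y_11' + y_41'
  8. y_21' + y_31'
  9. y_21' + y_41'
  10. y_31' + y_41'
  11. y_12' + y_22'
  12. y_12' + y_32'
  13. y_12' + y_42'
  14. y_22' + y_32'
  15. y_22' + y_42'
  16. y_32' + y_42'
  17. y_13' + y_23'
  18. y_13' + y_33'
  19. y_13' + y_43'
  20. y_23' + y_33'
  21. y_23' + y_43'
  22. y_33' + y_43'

UNSATISFIABLE

Branch on y_11: set y_11 = 0.
Branch on y_12: set y_12 = 1.
The clause (y_22') is unit, so y_22 = 0.
The clause (y_32') is unit, so y_32 = 0.
The clause (y_42') is unit, so y_42 = 0.
Branch on y_21: set y_21 = 1.
The clause (y_31') is unit, so y_31 = 0.
The clause (y_33) is unit, so y_33 = 1.
The clause (y_41') is unit, so y_41 = 0.
The clause (y_43) is unit, so y_43 = 1.
But (y_43') is also a unit clause — contradiction.
That branch fails; take y_21 = 0 instead.
The clause (y_23) is unit, so y_23 = 1.
The clause (y_13') is unit, so y_13 = 0.
The clause (y_33') is unit, so y_33 = 0.
The clause (y_31) is unit, so y_31 = 1.
The clause (y_41') is unit, so y_41 = 0.
The clause (y_43) is unit, so y_43 = 1.
But (y_43') is also a unit clause — contradiction.
Both values of y_21 lead to a conflict.
That branch fails; take y_12 = 0 instead.
The clause (y_13) is unit, so y_13 = 1.
The clause (y_23') is unit, so y_23 = 0.
The clause (y_33') is unit, so y_33 = 0.
The clause (y_43') is unit, so y_43 = 0.
Branch on y_21: set y_21 = 1.
The clause (y_31') is unit, so y_31 = 0.
The clause (y_32) is unit, so y_32 = 1.
The clause (y_41') is unit, so y_41 = 0.
The clause (y_42) is unit, so y_42 = 1.
But (y_42') is also a unit clause — contradiction.
That branch fails; take y_21 = 0 instead.
The clause (y_22) is unit, so y_22 = 1.
The clause (y_32') is unit, so y_32 = 0.
The clause (y_31) is unit, so y_31 = 1.
The clause (y_41') is unit, so y_41 = 0.
The clause (y_42) is unit, so y_42 = 1.
But (y_42') is also a unit clause — contradiction.
Both values of y_21 lead to a conflict.
Both values of y_12 lead to a conflict.
That branch fails; take y_11 = 1 instead.
The clause (y_21') is unit, so y_21 = 0.
The clause (y_31') is unit, so y_31 = 0.
The clause (y_41') is unit, so y_41 = 0.
Branch on y_22: set y_22 = 1.
The clause (y_12') is unit, so y_12 = 0.
The clause (y_32') is unit, so y_32 = 0.
The clause (y_33) is unit, so y_33 = 1.
The clause (y_42') is unit, so y_42 = 0.
The clause (y_43) is unit, so y_43 = 1.
But (y_43') is also a unit clause — contradiction.
That branch fails; take y_22 = 0 instead.
The clause (y_23) is unit, so y_23 = 1.
The clause (y_13') is unit, so y_13 = 0.
The clause (y_33') is unit, so y_33 = 0.
The clause (y_32) is unit, so y_32 = 1.
The clause (y_12') is unit, so y_12 = 0.
The clause (y_42') is unit, so y_42 = 0.
The clause (y_43) is unit, so y_43 = 1.
But (y_43') is also a unit clause — contradiction.
Both values of y_22 lead to a conflict.
Both values of y_11 lead to a conflict.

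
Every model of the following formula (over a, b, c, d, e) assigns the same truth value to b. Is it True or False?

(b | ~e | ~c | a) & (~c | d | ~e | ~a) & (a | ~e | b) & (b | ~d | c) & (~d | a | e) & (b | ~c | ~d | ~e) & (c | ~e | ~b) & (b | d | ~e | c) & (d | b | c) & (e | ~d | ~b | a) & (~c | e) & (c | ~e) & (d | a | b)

True

Suppose b = 0.
Branch on a: set a = 1.
Branch on d: set d = 0.
From the singleton clause (c), c = 1.
From the singleton clause (~e), e = 0.
Now (e) is unsatisfied and unit — conflict.
Undo d and try d = 1.
From the singleton clause (c), c = 1.
From the singleton clause (~e), e = 0.
Now (e) is unsatisfied and unit — conflict.
Both values of d lead to a conflict.
Undo a and try a = 0.
From the singleton clause (~e), e = 0.
From the singleton clause (~d), d = 0.
Now (d) is unsatisfied and unit — conflict.
Both values of a lead to a conflict.
So every satisfying assignment has b = True.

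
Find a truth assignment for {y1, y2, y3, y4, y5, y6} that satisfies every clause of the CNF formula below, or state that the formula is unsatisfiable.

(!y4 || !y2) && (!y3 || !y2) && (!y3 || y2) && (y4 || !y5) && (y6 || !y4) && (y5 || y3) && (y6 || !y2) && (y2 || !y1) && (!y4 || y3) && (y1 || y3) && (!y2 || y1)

UNSATISFIABLE

Case y4 = false:
From the singleton clause (!y5), y5 = false.
From the singleton clause (y3), y3 = true.
From the singleton clause (!y2), y2 = false.
Now (y2) is unsatisfied and unit — conflict.
Backtrack on y4: now try y4 = true.
From the singleton clause (!y2), y2 = false.
From the singleton clause (!y3), y3 = false.
Now (y3) is unsatisfied and unit — conflict.
Neither y4 = true nor y4 = false works.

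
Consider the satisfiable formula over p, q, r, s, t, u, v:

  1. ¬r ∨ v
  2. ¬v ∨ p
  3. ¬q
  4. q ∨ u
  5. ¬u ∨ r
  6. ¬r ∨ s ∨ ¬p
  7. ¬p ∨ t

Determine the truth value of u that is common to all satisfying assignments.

Suppose u = False.
The clause (¬q) is unit, so q = False.
That conflicts with the unit clause (q).
So every satisfying assignment has u = True.

True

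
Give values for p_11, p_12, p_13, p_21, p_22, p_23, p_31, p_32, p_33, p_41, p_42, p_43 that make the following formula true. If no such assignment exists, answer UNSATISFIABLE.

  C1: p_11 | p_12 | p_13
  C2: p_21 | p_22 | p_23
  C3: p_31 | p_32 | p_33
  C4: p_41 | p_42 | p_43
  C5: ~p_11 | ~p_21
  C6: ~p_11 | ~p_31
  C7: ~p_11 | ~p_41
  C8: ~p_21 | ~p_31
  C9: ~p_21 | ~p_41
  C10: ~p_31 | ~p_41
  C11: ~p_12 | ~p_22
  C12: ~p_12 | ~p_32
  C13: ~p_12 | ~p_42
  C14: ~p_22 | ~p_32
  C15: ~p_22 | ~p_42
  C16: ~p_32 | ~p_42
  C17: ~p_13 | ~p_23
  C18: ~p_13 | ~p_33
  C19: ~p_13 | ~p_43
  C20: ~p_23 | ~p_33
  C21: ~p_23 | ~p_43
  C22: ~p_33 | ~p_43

Try p_11 = 0.
Try p_12 = 1.
Unit clause (~p_22) forces p_22 = 0.
Unit clause (~p_32) forces p_32 = 0.
Unit clause (~p_42) forces p_42 = 0.
Try p_21 = 1.
Unit clause (~p_31) forces p_31 = 0.
Unit clause (p_33) forces p_33 = 1.
Unit clause (~p_41) forces p_41 = 0.
Unit clause (p_43) forces p_43 = 1.
Now (~p_43) is unsatisfied and unit — conflict.
So p_21 must be the other value — set p_21 = 0.
Unit clause (p_23) forces p_23 = 1.
Unit clause (~p_13) forces p_13 = 0.
Unit clause (~p_33) forces p_33 = 0.
Unit clause (p_31) forces p_31 = 1.
Unit clause (~p_41) forces p_41 = 0.
Unit clause (p_43) forces p_43 = 1.
Now (~p_43) is unsatisfied and unit — conflict.
Neither p_21 = 1 nor p_21 = 0 works.
So p_12 must be the other value — set p_12 = 0.
Unit clause (p_13) forces p_13 = 1.
Unit clause (~p_23) forces p_23 = 0.
Unit clause (~p_33) forces p_33 = 0.
Unit clause (~p_43) forces p_43 = 0.
Try p_21 = 1.
Unit clause (~p_31) forces p_31 = 0.
Unit clause (p_32) forces p_32 = 1.
Unit clause (~p_41) forces p_41 = 0.
Unit clause (p_42) forces p_42 = 1.
Now (~p_42) is unsatisfied and unit — conflict.
So p_21 must be the other value — set p_21 = 0.
Unit clause (p_22) forces p_22 = 1.
Unit clause (~p_32) forces p_32 = 0.
Unit clause (p_31) forces p_31 = 1.
Unit clause (~p_41) forces p_41 = 0.
Unit clause (p_42) forces p_42 = 1.
Now (~p_42) is unsatisfied and unit — conflict.
Neither p_21 = 1 nor p_21 = 0 works.
Neither p_12 = 1 nor p_12 = 0 works.
So p_11 must be the other value — set p_11 = 1.
Unit clause (~p_21) forces p_21 = 0.
Unit clause (~p_31) forces p_31 = 0.
Unit clause (~p_41) forces p_41 = 0.
Try p_22 = 1.
Unit clause (~p_12) forces p_12 = 0.
Unit clause (~p_32) forces p_32 = 0.
Unit clause (p_33) forces p_33 = 1.
Unit clause (~p_42) forces p_42 = 0.
Unit clause (p_43) forces p_43 = 1.
Now (~p_43) is unsatisfied and unit — conflict.
So p_22 must be the other value — set p_22 = 0.
Unit clause (p_23) forces p_23 = 1.
Unit clause (~p_13) forces p_13 = 0.
Unit clause (~p_33) forces p_33 = 0.
Unit clause (p_32) forces p_32 = 1.
Unit clause (~p_12) forces p_12 = 0.
Unit clause (~p_42) forces p_42 = 0.
Unit clause (p_43) forces p_43 = 1.
Now (~p_43) is unsatisfied and unit — conflict.
Neither p_22 = 1 nor p_22 = 0 works.
Neither p_11 = 1 nor p_11 = 0 works.

UNSATISFIABLE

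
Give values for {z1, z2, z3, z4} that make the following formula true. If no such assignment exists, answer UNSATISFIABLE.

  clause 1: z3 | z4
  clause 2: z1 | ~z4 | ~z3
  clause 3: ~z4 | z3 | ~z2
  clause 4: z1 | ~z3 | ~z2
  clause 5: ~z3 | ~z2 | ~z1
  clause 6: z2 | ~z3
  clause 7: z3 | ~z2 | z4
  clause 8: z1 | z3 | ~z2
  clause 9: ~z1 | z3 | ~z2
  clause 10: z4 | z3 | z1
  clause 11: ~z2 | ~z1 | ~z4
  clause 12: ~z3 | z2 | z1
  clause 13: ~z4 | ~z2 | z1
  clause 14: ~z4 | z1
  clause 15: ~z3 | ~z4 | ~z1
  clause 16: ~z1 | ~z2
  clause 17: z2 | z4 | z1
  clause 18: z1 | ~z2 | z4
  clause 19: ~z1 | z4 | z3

z1=1, z2=0, z3=0, z4=1

Try z3 = 0.
Unit clause (z4) forces z4 = 1.
Unit clause (~z2) forces z2 = 0.
Unit clause (z1) forces z1 = 1.
Every clause now holds.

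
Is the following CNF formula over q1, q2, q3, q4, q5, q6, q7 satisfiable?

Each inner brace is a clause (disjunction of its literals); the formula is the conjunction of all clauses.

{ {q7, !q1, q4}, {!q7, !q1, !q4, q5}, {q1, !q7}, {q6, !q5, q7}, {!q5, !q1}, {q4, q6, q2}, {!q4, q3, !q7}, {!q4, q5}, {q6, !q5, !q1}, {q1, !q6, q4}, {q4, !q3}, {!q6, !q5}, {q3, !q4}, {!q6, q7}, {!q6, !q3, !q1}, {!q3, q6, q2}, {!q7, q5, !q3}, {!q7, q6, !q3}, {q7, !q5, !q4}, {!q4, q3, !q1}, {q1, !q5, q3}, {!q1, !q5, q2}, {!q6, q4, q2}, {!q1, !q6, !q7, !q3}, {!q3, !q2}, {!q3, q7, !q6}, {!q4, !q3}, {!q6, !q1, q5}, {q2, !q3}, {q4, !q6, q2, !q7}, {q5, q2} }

Branch on q1: set q1 = true.
(!q5) alone gives q5 = false.
(!q4) alone gives q4 = false.
(q7) alone gives q7 = true.
(!q3) alone gives q3 = false.
(!q6) alone gives q6 = false.
(q2) alone gives q2 = true.
This assignment satisfies each clause.
A satisfying assignment: q1 ↦ true; q2 ↦ true; q3 ↦ false; q4 ↦ false; q5 ↦ false; q6 ↦ false; q7 ↦ true.

Satisfiable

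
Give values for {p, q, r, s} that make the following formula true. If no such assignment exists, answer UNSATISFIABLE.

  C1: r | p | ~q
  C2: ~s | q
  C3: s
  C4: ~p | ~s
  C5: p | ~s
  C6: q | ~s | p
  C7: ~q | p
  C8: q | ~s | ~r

(s) alone gives s = 1.
(q) alone gives q = 1.
(~p) alone gives p = 0.
That conflicts with the unit clause (p).

UNSATISFIABLE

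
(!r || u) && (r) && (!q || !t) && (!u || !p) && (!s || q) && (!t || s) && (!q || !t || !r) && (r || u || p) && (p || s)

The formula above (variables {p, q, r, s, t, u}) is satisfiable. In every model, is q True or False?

True

Suppose q = false.
Unit clause (r) forces r = true.
Unit clause (u) forces u = true.
Unit clause (!p) forces p = false.
Unit clause (!s) forces s = false.
But (s) is also a unit clause — contradiction.
So every satisfying assignment has q = True.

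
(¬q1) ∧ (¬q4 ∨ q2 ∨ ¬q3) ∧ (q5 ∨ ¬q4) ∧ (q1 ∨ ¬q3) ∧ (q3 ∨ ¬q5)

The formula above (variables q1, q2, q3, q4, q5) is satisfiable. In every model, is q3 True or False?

Suppose q3 = True.
From the singleton clause (¬q1), q1 = False.
Now (q1) is unsatisfied and unit — conflict.
So every satisfying assignment has q3 = False.

False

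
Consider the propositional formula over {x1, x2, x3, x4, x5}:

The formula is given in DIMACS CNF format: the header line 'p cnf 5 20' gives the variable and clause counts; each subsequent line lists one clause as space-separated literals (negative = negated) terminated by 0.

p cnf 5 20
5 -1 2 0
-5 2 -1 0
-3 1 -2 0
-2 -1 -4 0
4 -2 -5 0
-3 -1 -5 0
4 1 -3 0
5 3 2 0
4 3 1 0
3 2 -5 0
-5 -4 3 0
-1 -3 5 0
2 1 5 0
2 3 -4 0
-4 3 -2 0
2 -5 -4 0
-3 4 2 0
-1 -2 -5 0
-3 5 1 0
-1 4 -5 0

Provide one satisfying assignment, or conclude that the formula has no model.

Suppose x5 = False.
Suppose x1 = True.
(x2) alone gives x2 = True.
(¬x4) alone gives x4 = False.
(¬x3) alone gives x3 = False.
All clauses are satisfied.

x1 ↦ True; x2 ↦ True; x3 ↦ False; x4 ↦ False; x5 ↦ False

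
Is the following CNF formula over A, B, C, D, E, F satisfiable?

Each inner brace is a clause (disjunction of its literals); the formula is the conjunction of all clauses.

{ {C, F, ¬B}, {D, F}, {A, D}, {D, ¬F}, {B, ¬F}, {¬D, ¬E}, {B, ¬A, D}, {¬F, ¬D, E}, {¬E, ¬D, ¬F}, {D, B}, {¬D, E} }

No

Try D = True.
From the singleton clause (¬E), E = False.
Now (E) is unsatisfied and unit — conflict.
So D must be the other value — set D = False.
From the singleton clause (F), F = True.
Now (¬F) is unsatisfied and unit — conflict.
Either choice for D ends in contradiction.
No assignment satisfies every clause.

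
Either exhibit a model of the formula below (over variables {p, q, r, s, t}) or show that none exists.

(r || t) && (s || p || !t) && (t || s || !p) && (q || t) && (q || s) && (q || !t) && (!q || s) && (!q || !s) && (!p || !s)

UNSATISFIABLE

Suppose r = true.
Suppose q = true.
Unit clause (s) forces s = true.
But (!s) is also a unit clause — contradiction.
That branch fails; take q = false instead.
Unit clause (t) forces t = true.
But (!t) is also a unit clause — contradiction.
Either choice for q ends in contradiction.
That branch fails; take r = false instead.
Unit clause (t) forces t = true.
Unit clause (q) forces q = true.
Unit clause (s) forces s = true.
But (!s) is also a unit clause — contradiction.
Either choice for r ends in contradiction.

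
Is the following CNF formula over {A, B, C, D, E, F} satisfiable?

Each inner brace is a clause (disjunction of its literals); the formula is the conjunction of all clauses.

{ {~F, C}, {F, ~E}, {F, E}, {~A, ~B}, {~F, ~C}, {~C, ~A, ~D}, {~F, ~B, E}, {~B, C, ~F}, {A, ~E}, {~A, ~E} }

Branch on F: set F = 0.
The clause (~E) is unit, so E = 0.
Now (E) is unsatisfied and unit — conflict.
So F must be the other value — set F = 1.
The clause (C) is unit, so C = 1.
Now (~C) is unsatisfied and unit — conflict.
Neither F = 1 nor F = 0 works.
No assignment satisfies every clause.

No, unsatisfiable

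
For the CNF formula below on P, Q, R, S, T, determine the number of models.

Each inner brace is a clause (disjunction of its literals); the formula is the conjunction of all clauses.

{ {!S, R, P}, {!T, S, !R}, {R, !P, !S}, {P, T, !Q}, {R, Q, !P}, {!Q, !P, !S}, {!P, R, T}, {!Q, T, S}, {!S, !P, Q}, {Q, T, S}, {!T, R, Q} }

5

There are 2^5 = 32 truth assignments over (P, Q, R, S, T).
Split on Q. With Q = true, the clauses containing Q are satisfied and !Q drops from the rest; 3 of the 2^4 = 16 assignments to the other variables satisfy what remains.
With Q = false, by the same count on the reduced clause set, 2 assignments work.
(One model: P=F, Q=F, R=T, S=T, T=F.)
Total: 3 + 2 = 5.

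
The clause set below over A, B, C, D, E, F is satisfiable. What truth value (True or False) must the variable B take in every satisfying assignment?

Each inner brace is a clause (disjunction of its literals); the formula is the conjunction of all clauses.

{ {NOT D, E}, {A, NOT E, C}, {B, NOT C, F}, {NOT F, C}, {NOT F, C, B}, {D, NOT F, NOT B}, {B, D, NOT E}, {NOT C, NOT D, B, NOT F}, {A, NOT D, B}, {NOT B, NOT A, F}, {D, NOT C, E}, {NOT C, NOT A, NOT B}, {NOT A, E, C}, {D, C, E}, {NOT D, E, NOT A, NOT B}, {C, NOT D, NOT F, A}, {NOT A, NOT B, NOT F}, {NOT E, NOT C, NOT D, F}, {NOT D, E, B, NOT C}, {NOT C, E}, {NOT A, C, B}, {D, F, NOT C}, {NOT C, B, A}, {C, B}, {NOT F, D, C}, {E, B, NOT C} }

Suppose B = false.
The clause (C) is unit, so C = true.
The clause (F) is unit, so F = true.
The clause (NOT D) is unit, so D = false.
The clause (NOT E) is unit, so E = false.
Now (E) is unsatisfied and unit — conflict.
So every satisfying assignment has B = True.

True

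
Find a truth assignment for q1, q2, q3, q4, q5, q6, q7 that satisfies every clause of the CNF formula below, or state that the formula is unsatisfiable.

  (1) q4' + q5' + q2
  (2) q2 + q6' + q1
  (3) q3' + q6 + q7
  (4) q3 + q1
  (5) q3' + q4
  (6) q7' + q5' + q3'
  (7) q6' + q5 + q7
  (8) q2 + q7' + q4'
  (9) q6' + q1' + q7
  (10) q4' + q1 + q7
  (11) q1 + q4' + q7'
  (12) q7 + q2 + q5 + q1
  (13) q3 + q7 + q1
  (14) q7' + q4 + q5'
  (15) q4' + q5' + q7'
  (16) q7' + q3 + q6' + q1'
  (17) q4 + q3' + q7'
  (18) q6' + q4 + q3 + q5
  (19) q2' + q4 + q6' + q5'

q1: 1, q2: 0, q3: 0, q4: 0, q5: 1, q6: 0, q7: 0

Branch on q3: set q3 = 0.
From the singleton clause (q1), q1 = 1.
Branch on q6: set q6 = 0.
Branch on q4: set q4 = 0.
Branch on q7: set q7 = 0.
Every clause is now satisfied; q2, q5 are unconstrained.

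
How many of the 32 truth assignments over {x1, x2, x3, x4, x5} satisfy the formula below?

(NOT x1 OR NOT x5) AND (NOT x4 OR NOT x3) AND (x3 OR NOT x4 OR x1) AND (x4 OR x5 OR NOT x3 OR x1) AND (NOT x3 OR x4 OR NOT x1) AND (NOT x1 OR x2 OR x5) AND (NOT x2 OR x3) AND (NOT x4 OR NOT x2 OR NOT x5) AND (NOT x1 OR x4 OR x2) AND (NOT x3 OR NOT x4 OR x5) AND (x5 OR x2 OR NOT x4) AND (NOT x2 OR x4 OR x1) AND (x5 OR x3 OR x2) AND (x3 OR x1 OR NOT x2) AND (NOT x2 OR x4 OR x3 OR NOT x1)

2

There are 2^5 = 32 truth assignments over (x1, x2, x3, x4, x5).
Split on x4. With x4 = true, the clauses containing x4 are satisfied and NOT x4 drops from the rest; 0 of the 2^4 = 16 assignments to the other variables satisfy what remains.
With x4 = false, by the same count on the reduced clause set, 2 assignments work.
(One model: x1=F, x2=F, x3=F, x4=F, x5=T.)
Total: 0 + 2 = 2.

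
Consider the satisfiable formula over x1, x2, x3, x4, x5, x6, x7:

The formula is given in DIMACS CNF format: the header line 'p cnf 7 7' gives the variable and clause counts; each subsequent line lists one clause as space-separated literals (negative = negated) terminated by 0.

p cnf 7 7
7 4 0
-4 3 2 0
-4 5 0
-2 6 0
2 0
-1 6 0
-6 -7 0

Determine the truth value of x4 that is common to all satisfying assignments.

Suppose x4 = False.
From the singleton clause (x7), x7 = True.
From the singleton clause (x2), x2 = True.
From the singleton clause (x6), x6 = True.
Now (¬x6) is unsatisfied and unit — conflict.
So every satisfying assignment has x4 = True.

True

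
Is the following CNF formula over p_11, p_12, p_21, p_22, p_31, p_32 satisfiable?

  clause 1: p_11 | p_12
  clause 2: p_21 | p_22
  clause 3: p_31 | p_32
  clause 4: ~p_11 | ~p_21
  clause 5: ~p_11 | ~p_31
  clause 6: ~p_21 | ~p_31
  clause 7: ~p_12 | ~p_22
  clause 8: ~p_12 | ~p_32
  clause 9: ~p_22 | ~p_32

Try p_11 = 1.
Unit clause (~p_21) forces p_21 = 0.
Unit clause (p_22) forces p_22 = 1.
Unit clause (~p_31) forces p_31 = 0.
Unit clause (p_32) forces p_32 = 1.
But (~p_32) is also a unit clause — contradiction.
That branch fails; take p_11 = 0 instead.
Unit clause (p_12) forces p_12 = 1.
Unit clause (~p_22) forces p_22 = 0.
Unit clause (p_21) forces p_21 = 1.
Unit clause (~p_31) forces p_31 = 0.
Unit clause (p_32) forces p_32 = 1.
But (~p_32) is also a unit clause — contradiction.
Neither p_11 = 1 nor p_11 = 0 works.
No assignment satisfies every clause.

No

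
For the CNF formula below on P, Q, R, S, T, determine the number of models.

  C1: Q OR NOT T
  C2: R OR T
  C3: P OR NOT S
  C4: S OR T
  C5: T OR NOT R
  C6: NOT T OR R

There are 2^5 = 32 truth assignments over (P, Q, R, S, T).
Split on R. With R = true, the clauses containing R are satisfied and NOT R drops from the rest; 3 of the 2^4 = 16 assignments to the other variables satisfy what remains.
With R = false, by the same count on the reduced clause set, 0 assignments work.
Total: 3 + 0 = 3.

3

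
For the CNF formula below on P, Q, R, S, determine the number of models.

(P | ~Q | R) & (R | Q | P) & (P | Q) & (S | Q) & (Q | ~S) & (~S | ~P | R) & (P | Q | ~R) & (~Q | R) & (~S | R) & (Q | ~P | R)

There are 2^4 = 16 truth assignments over (P, Q, R, S).
Check each against the 10 clauses (columns in the order P, Q, R, S):
  F F F F  ✗ fails (R | Q | P)
  F F F T  ✗ fails (R | Q | P)
  F F T F  ✗ fails (P | Q)
  F F T T  ✗ fails (P | Q)
  F T F F  ✗ fails (P | ~Q | R)
  F T F T  ✗ fails (P | ~Q | R)
  F T T F  ✓ satisfies all
  F T T T  ✓ satisfies all
  T F F F  ✗ fails (S | Q)
  T F F T  ✗ fails (Q | ~S)
  T F T F  ✗ fails (S | Q)
  T F T T  ✗ fails (Q | ~S)
  T T F F  ✗ fails (~Q | R)
  T T F T  ✗ fails (~S | ~P | R)
  T T T F  ✓ satisfies all
  T T T T  ✓ satisfies all
4 of the 16 rows are models.

4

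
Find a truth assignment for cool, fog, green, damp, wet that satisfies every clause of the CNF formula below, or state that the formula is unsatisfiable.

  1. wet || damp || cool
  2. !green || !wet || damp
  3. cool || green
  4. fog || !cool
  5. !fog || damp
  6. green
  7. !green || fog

The clause (green) is unit, so green = true.
The clause (fog) is unit, so fog = true.
The clause (damp) is unit, so damp = true.
No clause remains; cool, wet are free.

cool: true,  fog: true,  green: true,  damp: true,  wet: false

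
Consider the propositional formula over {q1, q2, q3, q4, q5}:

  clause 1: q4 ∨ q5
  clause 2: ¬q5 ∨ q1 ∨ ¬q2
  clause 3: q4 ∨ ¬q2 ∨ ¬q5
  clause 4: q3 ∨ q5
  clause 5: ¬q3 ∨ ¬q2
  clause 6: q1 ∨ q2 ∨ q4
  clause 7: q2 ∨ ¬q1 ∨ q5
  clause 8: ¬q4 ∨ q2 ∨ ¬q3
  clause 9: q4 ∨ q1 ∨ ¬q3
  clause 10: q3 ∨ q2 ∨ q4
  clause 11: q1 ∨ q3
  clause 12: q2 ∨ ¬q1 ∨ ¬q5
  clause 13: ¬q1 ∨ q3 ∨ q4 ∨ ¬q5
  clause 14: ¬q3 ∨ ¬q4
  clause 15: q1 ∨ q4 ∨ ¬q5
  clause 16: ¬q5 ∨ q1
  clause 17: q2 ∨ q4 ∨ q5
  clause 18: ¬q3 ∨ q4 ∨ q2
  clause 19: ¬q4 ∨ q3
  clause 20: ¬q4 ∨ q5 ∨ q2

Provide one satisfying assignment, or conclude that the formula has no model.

Case q4 = True:
Unit clause (¬q3) forces q3 = False.
Now (q3) is unsatisfied and unit — conflict.
That branch fails; take q4 = False instead.
Unit clause (q5) forces q5 = True.
Unit clause (¬q2) forces q2 = False.
Unit clause (q1) forces q1 = True.
Now (¬q1) is unsatisfied and unit — conflict.
Neither q4 = True nor q4 = False works.

UNSATISFIABLE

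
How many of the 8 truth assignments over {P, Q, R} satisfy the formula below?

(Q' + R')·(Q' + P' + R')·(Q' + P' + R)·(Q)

There are 2^3 = 8 truth assignments over (P, Q, R).
Check each against the 4 clauses (columns in the order P, Q, R):
  F F F  ✗ fails (Q)
  F F T  ✗ fails (Q)
  F T F  ✓ satisfies all
  F T T  ✗ fails (Q' + R')
  T F F  ✗ fails (Q)
  T F T  ✗ fails (Q)
  T T F  ✗ fails (Q' + P' + R)
  T T T  ✗ fails (Q' + R')
1 of the 8 rows is a model.

1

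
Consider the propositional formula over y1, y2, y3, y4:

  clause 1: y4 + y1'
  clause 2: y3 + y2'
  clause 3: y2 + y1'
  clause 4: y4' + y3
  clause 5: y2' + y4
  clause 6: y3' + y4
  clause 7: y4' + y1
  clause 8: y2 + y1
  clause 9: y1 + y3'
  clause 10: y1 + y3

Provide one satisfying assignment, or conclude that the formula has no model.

y1: 1,  y2: 1,  y3: 1,  y4: 1

Branch on y4: set y4 = 1.
The clause (y3) is unit, so y3 = 1.
The clause (y1) is unit, so y1 = 1.
The clause (y2) is unit, so y2 = 1.
All clauses are satisfied.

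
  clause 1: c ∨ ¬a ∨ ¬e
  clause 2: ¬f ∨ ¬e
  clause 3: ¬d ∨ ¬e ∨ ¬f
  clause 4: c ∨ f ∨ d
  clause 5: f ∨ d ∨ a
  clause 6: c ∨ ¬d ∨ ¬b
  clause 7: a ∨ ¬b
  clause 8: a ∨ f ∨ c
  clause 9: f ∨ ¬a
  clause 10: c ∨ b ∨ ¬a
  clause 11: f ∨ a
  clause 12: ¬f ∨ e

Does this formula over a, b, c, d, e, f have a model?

No

Try f = False.
Unit clause (¬a) forces a = False.
Now (a) is unsatisfied and unit — conflict.
Backtrack on f: now try f = True.
Unit clause (¬e) forces e = False.
Now (e) is unsatisfied and unit — conflict.
Neither f = True nor f = False works.
No assignment satisfies every clause.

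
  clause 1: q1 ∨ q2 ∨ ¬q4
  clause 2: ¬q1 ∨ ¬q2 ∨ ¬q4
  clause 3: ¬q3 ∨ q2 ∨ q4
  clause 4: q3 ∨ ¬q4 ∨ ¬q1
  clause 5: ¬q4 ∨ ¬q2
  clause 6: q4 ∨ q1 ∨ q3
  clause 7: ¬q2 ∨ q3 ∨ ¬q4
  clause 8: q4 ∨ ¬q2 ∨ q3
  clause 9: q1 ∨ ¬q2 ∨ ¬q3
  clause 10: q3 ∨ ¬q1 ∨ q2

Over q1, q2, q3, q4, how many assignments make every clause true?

There are 2^4 = 16 truth assignments over (q1, q2, q3, q4).
Split on q2. With q2 = True, the clauses containing q2 are satisfied and ¬q2 drops from the rest; 1 of the 2^3 = 8 assignments to the other variables satisfy what remains.
With q2 = False, by the same count on the reduced clause set, 1 assignment works.
Total: 1 + 1 = 2.

2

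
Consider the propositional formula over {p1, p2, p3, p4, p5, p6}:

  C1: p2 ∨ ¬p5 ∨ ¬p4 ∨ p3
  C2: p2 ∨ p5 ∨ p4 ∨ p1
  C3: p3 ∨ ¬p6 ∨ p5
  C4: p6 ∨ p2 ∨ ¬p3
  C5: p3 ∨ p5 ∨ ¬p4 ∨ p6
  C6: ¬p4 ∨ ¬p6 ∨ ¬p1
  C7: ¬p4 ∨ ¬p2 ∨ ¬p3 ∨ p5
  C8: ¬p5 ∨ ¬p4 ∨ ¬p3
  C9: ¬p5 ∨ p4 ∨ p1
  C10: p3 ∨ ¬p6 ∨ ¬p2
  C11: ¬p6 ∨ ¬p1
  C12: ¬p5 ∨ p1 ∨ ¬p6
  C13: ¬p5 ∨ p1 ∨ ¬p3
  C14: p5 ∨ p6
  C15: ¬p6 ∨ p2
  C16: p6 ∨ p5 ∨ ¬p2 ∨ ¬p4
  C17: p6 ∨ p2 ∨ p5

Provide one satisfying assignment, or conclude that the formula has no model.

p1=False, p2=True, p3=True, p4=False, p5=False, p6=True

Suppose p6 = True.
Unit clause (¬p1) forces p1 = False.
Unit clause (¬p5) forces p5 = False.
Unit clause (p3) forces p3 = True.
Unit clause (p2) forces p2 = True.
Unit clause (¬p4) forces p4 = False.
This assignment satisfies each clause.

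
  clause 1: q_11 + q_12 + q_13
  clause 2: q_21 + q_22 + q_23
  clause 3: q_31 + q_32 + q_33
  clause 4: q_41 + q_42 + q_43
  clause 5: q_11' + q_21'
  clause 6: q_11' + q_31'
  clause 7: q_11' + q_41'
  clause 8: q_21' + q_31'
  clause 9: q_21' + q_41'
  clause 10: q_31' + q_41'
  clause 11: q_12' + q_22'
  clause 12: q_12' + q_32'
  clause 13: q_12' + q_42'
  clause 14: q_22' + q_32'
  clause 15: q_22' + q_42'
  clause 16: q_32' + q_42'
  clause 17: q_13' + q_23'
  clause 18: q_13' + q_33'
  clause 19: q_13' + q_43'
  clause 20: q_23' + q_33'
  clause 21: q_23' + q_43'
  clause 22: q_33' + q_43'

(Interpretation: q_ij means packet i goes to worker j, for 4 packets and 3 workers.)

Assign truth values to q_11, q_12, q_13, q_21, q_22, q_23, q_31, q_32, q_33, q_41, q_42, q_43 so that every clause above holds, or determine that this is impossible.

Case q_11 = 0:
Case q_12 = 1:
Unit clause (q_22') forces q_22 = 0.
Unit clause (q_32') forces q_32 = 0.
Unit clause (q_42') forces q_42 = 0.
Case q_21 = 1:
Unit clause (q_31') forces q_31 = 0.
Unit clause (q_33) forces q_33 = 1.
Unit clause (q_41') forces q_41 = 0.
Unit clause (q_43) forces q_43 = 1.
But (q_43') is also a unit clause — contradiction.
So q_21 must be the other value — set q_21 = 0.
Unit clause (q_23) forces q_23 = 1.
Unit clause (q_13') forces q_13 = 0.
Unit clause (q_33') forces q_33 = 0.
Unit clause (q_31) forces q_31 = 1.
Unit clause (q_41') forces q_41 = 0.
Unit clause (q_43) forces q_43 = 1.
But (q_43') is also a unit clause — contradiction.
Either choice for q_21 ends in contradiction.
So q_12 must be the other value — set q_12 = 0.
Unit clause (q_13) forces q_13 = 1.
Unit clause (q_23') forces q_23 = 0.
Unit clause (q_33') forces q_33 = 0.
Unit clause (q_43') forces q_43 = 0.
Case q_21 = 1:
Unit clause (q_31') forces q_31 = 0.
Unit clause (q_32) forces q_32 = 1.
Unit clause (q_41') forces q_41 = 0.
Unit clause (q_42) forces q_42 = 1.
But (q_42') is also a unit clause — contradiction.
So q_21 must be the other value — set q_21 = 0.
Unit clause (q_22) forces q_22 = 1.
Unit clause (q_32') forces q_32 = 0.
Unit clause (q_31) forces q_31 = 1.
Unit clause (q_41') forces q_41 = 0.
Unit clause (q_42) forces q_42 = 1.
But (q_42') is also a unit clause — contradiction.
Either choice for q_21 ends in contradiction.
Either choice for q_12 ends in contradiction.
So q_11 must be the other value — set q_11 = 1.
Unit clause (q_21') forces q_21 = 0.
Unit clause (q_31') forces q_31 = 0.
Unit clause (q_41') forces q_41 = 0.
Case q_22 = 1:
Unit clause (q_12') forces q_12 = 0.
Unit clause (q_32') forces q_32 = 0.
Unit clause (q_33) forces q_33 = 1.
Unit clause (q_42') forces q_42 = 0.
Unit clause (q_43) forces q_43 = 1.
But (q_43') is also a unit clause — contradiction.
So q_22 must be the other value — set q_22 = 0.
Unit clause (q_23) forces q_23 = 1.
Unit clause (q_13') forces q_13 = 0.
Unit clause (q_33') forces q_33 = 0.
Unit clause (q_32) forces q_32 = 1.
Unit clause (q_12') forces q_12 = 0.
Unit clause (q_42') forces q_42 = 0.
Unit clause (q_43) forces q_43 = 1.
But (q_43') is also a unit clause — contradiction.
Either choice for q_22 ends in contradiction.
Either choice for q_11 ends in contradiction.

UNSATISFIABLE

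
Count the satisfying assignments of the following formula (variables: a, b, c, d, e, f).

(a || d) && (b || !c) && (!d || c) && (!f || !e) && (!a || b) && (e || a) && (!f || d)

There are 2^6 = 64 truth assignments over (a, b, c, d, e, f).
Split on b. With b = true, the clauses containing b are satisfied and !b drops from the rest; 8 of the 2^5 = 32 assignments to the other variables satisfy what remains.
With b = false, by the same count on the reduced clause set, 0 assignments work.
(One model: a=F, b=T, c=T, d=T, e=T, f=F.)
Total: 8 + 0 = 8.

8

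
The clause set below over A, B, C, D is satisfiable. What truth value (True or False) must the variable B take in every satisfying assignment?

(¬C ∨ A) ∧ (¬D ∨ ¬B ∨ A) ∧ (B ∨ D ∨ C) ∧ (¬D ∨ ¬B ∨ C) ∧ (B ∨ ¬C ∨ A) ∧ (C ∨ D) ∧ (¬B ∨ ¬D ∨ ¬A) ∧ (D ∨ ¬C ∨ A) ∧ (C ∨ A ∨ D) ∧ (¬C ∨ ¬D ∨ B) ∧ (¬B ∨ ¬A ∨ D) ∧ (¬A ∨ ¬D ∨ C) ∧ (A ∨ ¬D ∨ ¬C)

Suppose B = True.
Case C = False:
The clause (¬D) is unit, so D = False.
Now (D) is unsatisfied and unit — conflict.
So C must be the other value — set C = True.
The clause (A) is unit, so A = True.
The clause (¬D) is unit, so D = False.
Now (D) is unsatisfied and unit — conflict.
Both values of C lead to a conflict.
So every satisfying assignment has B = False.

False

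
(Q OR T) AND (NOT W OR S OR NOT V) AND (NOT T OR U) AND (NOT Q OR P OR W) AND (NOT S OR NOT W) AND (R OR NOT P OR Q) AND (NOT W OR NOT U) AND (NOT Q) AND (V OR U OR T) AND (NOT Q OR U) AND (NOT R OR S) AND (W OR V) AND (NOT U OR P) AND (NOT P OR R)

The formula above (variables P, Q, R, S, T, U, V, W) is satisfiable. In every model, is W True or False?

False

Suppose W = true.
The clause (NOT S) is unit, so S = false.
The clause (NOT V) is unit, so V = false.
The clause (NOT U) is unit, so U = false.
The clause (NOT T) is unit, so T = false.
But (T) is also a unit clause — contradiction.
So every satisfying assignment has W = False.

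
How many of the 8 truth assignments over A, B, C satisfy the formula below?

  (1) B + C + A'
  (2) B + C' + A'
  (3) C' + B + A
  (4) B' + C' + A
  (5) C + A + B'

3

There are 2^3 = 8 truth assignments over (A, B, C).
Check each against the 5 clauses (columns in the order A, B, C):
  F F F  ✓ satisfies all
  F F T  ✗ fails (C' + B + A)
  F T F  ✗ fails (C + A + B')
  F T T  ✗ fails (B' + C' + A)
  T F F  ✗ fails (B + C + A')
  T F T  ✗ fails (B + C' + A')
  T T F  ✓ satisfies all
  T T T  ✓ satisfies all
3 of the 8 rows are models.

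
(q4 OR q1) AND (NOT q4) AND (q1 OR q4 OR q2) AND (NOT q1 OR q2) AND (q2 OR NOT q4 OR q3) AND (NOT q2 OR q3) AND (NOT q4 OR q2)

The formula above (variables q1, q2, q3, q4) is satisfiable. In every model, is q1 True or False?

True

Suppose q1 = false.
Unit clause (q4) forces q4 = true.
But (NOT q4) is also a unit clause — contradiction.
So every satisfying assignment has q1 = True.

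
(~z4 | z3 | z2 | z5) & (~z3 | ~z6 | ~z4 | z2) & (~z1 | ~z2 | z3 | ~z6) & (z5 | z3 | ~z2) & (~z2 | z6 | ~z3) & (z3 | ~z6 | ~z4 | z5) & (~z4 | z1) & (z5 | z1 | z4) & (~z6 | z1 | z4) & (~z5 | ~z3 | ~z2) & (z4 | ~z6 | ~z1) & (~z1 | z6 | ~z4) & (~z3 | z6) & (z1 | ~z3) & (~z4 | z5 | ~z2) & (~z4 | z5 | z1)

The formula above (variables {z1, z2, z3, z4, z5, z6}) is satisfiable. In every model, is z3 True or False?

Suppose z3 = 1.
From the singleton clause (z6), z6 = 1.
From the singleton clause (z1), z1 = 1.
From the singleton clause (z4), z4 = 1.
From the singleton clause (z2), z2 = 1.
From the singleton clause (~z5), z5 = 0.
That conflicts with the unit clause (z5).
So every satisfying assignment has z3 = False.

False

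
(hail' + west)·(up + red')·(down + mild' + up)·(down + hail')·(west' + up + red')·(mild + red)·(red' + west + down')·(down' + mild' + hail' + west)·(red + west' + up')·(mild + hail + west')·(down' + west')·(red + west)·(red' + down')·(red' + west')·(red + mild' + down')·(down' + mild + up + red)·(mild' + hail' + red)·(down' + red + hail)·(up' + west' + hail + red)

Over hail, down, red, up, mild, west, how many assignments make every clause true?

There are 2^6 = 64 truth assignments over (hail, down, red, up, mild, west).
Split on red. With red = 1, the clauses containing red are satisfied and red' drops from the rest; 2 of the 2^5 = 32 assignments to the other variables satisfy what remains.
With red = 0, by the same count on the reduced clause set, 0 assignments work.
Total: 2 + 0 = 2.

2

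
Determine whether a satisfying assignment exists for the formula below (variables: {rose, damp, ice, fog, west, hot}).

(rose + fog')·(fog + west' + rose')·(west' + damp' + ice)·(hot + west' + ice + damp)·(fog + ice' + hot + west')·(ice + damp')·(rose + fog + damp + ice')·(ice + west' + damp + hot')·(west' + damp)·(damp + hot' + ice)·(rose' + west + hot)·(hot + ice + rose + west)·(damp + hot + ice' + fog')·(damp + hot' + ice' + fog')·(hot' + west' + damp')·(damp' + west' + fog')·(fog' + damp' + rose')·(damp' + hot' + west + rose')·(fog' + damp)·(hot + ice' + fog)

Branch on rose: set rose = 1.
Branch on fog: set fog = 0.
The clause (west') is unit, so west = 0.
The clause (hot) is unit, so hot = 1.
The clause (damp') is unit, so damp = 0.
The clause (ice) is unit, so ice = 1.
All clauses are satisfied.
A satisfying assignment: rose ↦ 1,  damp ↦ 0,  ice ↦ 1,  fog ↦ 0,  west ↦ 0,  hot ↦ 1.

Yes, satisfiable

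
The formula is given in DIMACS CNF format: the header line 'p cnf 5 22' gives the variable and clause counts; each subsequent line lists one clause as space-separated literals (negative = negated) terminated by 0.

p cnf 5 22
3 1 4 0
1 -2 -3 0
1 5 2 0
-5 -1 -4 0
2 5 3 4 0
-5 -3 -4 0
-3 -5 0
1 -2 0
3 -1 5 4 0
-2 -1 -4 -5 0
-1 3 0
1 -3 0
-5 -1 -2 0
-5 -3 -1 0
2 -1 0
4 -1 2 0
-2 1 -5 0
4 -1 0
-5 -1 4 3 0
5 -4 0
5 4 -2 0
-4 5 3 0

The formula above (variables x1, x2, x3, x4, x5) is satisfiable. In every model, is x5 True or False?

Suppose x5 = False.
(¬x4) alone gives x4 = False.
(¬x1) alone gives x1 = False.
(x3) alone gives x3 = True.
Now (¬x3) is unsatisfied and unit — conflict.
So every satisfying assignment has x5 = True.

True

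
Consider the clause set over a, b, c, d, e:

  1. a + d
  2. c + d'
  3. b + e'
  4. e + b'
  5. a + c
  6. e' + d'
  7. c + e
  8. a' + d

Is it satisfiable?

Case a = 0:
Unit clause (d) forces d = 1.
Unit clause (c) forces c = 1.
Unit clause (e') forces e = 0.
Unit clause (b') forces b = 0.
All clauses are satisfied.
A satisfying assignment: a ↦ 0; b ↦ 0; c ↦ 1; d ↦ 1; e ↦ 0.

Yes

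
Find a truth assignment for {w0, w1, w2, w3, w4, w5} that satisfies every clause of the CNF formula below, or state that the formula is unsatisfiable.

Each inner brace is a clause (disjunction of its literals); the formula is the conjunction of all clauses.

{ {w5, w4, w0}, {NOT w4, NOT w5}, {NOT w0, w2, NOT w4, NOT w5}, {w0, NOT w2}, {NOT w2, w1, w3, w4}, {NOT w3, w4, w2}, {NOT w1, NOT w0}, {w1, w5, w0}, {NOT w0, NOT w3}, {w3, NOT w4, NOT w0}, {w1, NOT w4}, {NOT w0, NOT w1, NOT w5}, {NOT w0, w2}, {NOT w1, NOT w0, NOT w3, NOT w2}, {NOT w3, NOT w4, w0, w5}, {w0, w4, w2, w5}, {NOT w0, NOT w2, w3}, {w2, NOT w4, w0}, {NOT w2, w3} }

Try w4 = false.
Try w5 = true.
Try w0 = false.
(NOT w2) alone gives w2 = false.
(NOT w3) alone gives w3 = false.
No clause remains; w1 is free.

w0=false, w1=true, w2=false, w3=false, w4=false, w5=true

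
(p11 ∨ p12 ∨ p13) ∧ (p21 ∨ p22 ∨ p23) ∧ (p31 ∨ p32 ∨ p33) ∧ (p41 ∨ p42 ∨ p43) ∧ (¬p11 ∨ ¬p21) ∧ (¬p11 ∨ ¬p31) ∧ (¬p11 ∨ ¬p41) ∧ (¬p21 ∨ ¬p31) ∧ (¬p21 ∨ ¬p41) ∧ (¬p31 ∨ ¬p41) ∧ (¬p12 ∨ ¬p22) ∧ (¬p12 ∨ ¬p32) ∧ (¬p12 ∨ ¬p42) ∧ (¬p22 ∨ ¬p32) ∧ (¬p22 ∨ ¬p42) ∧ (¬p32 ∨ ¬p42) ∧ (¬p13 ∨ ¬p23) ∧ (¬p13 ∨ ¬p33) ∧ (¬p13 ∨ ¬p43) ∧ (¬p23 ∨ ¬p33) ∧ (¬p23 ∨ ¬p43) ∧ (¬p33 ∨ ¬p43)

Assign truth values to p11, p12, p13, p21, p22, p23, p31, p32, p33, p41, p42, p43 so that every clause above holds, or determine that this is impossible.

Suppose p11 = False.
Suppose p12 = True.
(¬p22) alone gives p22 = False.
(¬p32) alone gives p32 = False.
(¬p42) alone gives p42 = False.
Suppose p21 = True.
(¬p31) alone gives p31 = False.
(p33) alone gives p33 = True.
(¬p41) alone gives p41 = False.
(p43) alone gives p43 = True.
Now (¬p43) is unsatisfied and unit — conflict.
Undo p21 and try p21 = False.
(p23) alone gives p23 = True.
(¬p13) alone gives p13 = False.
(¬p33) alone gives p33 = False.
(p31) alone gives p31 = True.
(¬p41) alone gives p41 = False.
(p43) alone gives p43 = True.
Now (¬p43) is unsatisfied and unit — conflict.
Neither p21 = True nor p21 = False works.
Undo p12 and try p12 = False.
(p13) alone gives p13 = True.
(¬p23) alone gives p23 = False.
(¬p33) alone gives p33 = False.
(¬p43) alone gives p43 = False.
Suppose p21 = True.
(¬p31) alone gives p31 = False.
(p32) alone gives p32 = True.
(¬p41) alone gives p41 = False.
(p42) alone gives p42 = True.
Now (¬p42) is unsatisfied and unit — conflict.
Undo p21 and try p21 = False.
(p22) alone gives p22 = True.
(¬p32) alone gives p32 = False.
(p31) alone gives p31 = True.
(¬p41) alone gives p41 = False.
(p42) alone gives p42 = True.
Now (¬p42) is unsatisfied and unit — conflict.
Neither p21 = True nor p21 = False works.
Neither p12 = True nor p12 = False works.
Undo p11 and try p11 = True.
(¬p21) alone gives p21 = False.
(¬p31) alone gives p31 = False.
(¬p41) alone gives p41 = False.
Suppose p22 = True.
(¬p12) alone gives p12 = False.
(¬p32) alone gives p32 = False.
(p33) alone gives p33 = True.
(¬p42) alone gives p42 = False.
(p43) alone gives p43 = True.
Now (¬p43) is unsatisfied and unit — conflict.
Undo p22 and try p22 = False.
(p23) alone gives p23 = True.
(¬p13) alone gives p13 = False.
(¬p33) alone gives p33 = False.
(p32) alone gives p32 = True.
(¬p12) alone gives p12 = False.
(¬p42) alone gives p42 = False.
(p43) alone gives p43 = True.
Now (¬p43) is unsatisfied and unit — conflict.
Neither p22 = True nor p22 = False works.
Neither p11 = True nor p11 = False works.

UNSATISFIABLE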